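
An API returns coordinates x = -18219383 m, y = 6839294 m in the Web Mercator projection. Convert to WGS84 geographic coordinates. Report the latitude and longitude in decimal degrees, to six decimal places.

R = 6378137 m. λ = x/R = -163.66750216°.
φ = 2·arctan(exp(y/R)) − 90° = 2·arctan(2.92210) − 90° = 52.21610100°.

lat 52.216101°, lon -163.667502°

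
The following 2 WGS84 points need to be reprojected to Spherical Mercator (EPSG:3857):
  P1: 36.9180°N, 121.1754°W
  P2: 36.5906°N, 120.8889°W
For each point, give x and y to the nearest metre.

Web Mercator: x = R·λ, y = R·ln tan(π/4+φ/2), R = 6378137 m.
P1 (36.9180°, -121.1754°) → (-13489183.825, 4427683.200) m.
P2 (36.5906°, -120.8889°) → (-13457290.791, 4382194.307) m.

P1: x -13489184 m, y 4427683 m; P2: x -13457291 m, y 4382194 m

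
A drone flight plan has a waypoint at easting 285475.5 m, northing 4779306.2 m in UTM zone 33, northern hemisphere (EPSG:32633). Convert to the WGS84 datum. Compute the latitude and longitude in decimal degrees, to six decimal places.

Zone 33N: λ₀ = 15°, k₀ = 0.9996, false easting 500000 m.
Meridian distance M = (N − FN)/k₀ = 4781218.7 m.
Inverse transverse Mercator on WGS84 gives φ = 43.13610040°, λ = 12.36229992°.

lat 43.136100°, lon 12.362300°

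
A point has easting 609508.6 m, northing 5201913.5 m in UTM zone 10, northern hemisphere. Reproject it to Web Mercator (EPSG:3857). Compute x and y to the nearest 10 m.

Unproject from UTM 10N (λ₀ = -123°) → φ = 46.96170023°, λ = -121.56060020°.
Web Mercator (R = 6378137 m): x = -13532064.115 m, y = 5935824.814 m.

x -13532060 m, y 5935820 m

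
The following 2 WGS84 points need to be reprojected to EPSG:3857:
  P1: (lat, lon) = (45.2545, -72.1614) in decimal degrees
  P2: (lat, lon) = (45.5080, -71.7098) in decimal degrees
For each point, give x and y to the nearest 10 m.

Web Mercator: x = R·λ, y = R·ln tan(π/4+φ/2), R = 6378137 m.
P1 (45.2545°, -72.1614°) → (-8032970.303, 5661676.683) m.
P2 (45.5080°, -71.7098°) → (-7982698.421, 5701853.395) m.

P1: x -8032970 m, y 5661680 m; P2: x -7982700 m, y 5701850 m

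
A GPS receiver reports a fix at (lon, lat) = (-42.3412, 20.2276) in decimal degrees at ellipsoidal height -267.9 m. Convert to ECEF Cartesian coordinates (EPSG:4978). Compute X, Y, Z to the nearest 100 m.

X 4425200 m, Y -4032500 m, Z 2191300 m

WGS84: a = 6378137 m, e² = 0.006694380; N(φ) = a/√(1−e²sin²φ) = 6380690.642 m.
X = (N+h)·cosφ·cosλ = 4425213.884 m; Y = (N+h)·cosφ·sinλ = -4032455.351 m; Z = (N(1−e²)+h)·sinφ = 2191264.061 m.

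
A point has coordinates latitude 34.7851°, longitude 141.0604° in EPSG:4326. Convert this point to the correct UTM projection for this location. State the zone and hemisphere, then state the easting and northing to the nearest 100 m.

Longitude 141.0604° lies in the 6° band [138°, 144°), giving zone 54; latitude is north of the equator, so 54N.
Zone 54 central meridian λ₀ = 6×54 − 183 = 141°; Δλ = +0.0604°.
Transverse Mercator on WGS84 with k₀ = 0.9996 gives E = 505525.971 m, N = 3849213.555 m.

Zone 54N: E 505500 m, N 3849200 m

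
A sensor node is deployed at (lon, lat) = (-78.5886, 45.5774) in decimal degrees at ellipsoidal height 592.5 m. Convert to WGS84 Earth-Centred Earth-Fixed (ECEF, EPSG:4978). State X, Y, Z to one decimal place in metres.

WGS84: a = 6378137 m, e² = 0.006694380; N(φ) = a/√(1−e²sin²φ) = 6389054.515 m.
X = (N+h)·cosφ·cosλ = 884875.405 m; Y = (N+h)·cosφ·sinλ = -4383990.940 m; Z = (N(1−e²)+h)·sinφ = 4532917.733 m.

X 884875.4 m, Y -4383990.9 m, Z 4532917.7 m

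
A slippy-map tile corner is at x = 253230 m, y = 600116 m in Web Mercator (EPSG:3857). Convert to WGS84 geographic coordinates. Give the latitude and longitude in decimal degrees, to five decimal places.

lat 5.38300°, lon 2.27480°

R = 6378137 m. λ = x/R = 2.27480379°.
φ = 2·arctan(exp(y/R)) − 90° = 2·arctan(1.09866) − 90° = 5.38299713°.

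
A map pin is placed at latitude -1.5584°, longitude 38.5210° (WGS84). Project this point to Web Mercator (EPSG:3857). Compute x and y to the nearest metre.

x 4288138 m, y -173502 m

Web Mercator is spherical with R = a = 6378137 m.
x = R·λ = 6378137 × 0.672318281 = 4288138.105 m.
y = R·ln tan(π/4 + φ/2) = 6378137 × -0.027202565 = -173501.688 m.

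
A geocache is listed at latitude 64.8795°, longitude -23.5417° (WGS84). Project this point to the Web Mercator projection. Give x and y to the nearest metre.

x -2620650 m, y 9576703 m

Web Mercator is spherical with R = a = 6378137 m.
x = R·λ = 6378137 × -0.410880177 = -2620650.056 m.
y = R·ln tan(π/4 + φ/2) = 6378137 × 1.501489012 = 9576702.624 m.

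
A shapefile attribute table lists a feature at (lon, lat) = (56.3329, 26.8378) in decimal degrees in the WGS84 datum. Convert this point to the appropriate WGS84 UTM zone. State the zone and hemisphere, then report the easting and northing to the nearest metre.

Longitude 56.3329° lies in the 6° band [54°, 60°), giving zone 40; latitude is north of the equator, so 40N.
Zone 40 central meridian λ₀ = 6×40 − 183 = 57°; Δλ = -0.6671°.
Transverse Mercator on WGS84 with k₀ = 0.9996 gives E = 433717.958 m, N = 2968644.517 m.

Zone 40N: E 433718 m, N 2968645 m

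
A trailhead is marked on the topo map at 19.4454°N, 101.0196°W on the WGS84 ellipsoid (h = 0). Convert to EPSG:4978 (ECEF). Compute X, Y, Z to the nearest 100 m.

WGS84: a = 6378137 m, e² = 0.006694380; N(φ) = a/√(1−e²sin²φ) = 6380504.367 m.
X = (N+h)·cosφ·cosλ = -1150033.116 m; Y = (N+h)·cosφ·sinλ = -5905620.939 m; Z = (N(1−e²)+h)·sinφ = 2109903.923 m.

X -1150000 m, Y -5905600 m, Z 2109900 m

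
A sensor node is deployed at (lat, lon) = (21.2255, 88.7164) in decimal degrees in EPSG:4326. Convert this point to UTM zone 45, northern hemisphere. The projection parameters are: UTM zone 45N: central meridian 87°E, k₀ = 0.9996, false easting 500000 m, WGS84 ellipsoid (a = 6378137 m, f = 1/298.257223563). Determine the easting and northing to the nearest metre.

Zone 45 central meridian λ₀ = 6×45 − 183 = 87°; Δλ = +1.7164°.
Transverse Mercator on WGS84 with k₀ = 0.9996 gives E = 678133.908 m, N = 2348070.854 m.

E 678134 m, N 2348071 m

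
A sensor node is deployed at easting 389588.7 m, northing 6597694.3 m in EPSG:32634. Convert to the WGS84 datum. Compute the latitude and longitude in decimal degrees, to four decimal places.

Zone 34N: λ₀ = 21°, k₀ = 0.9996, false easting 500000 m.
Meridian distance M = (N − FN)/k₀ = 6600334.4 m.
Inverse transverse Mercator on WGS84 gives φ = 59.50310035°, λ = 19.04950082°.

lat 59.5031°, lon 19.0495°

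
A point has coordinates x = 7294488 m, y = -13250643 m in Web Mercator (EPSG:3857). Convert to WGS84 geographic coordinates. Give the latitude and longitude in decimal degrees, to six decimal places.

R = 6378137 m. λ = x/R = 65.52750060°.
φ = 2·arctan(exp(y/R)) − 90° = 2·arctan(0.12524) − 90° = -75.72269926°.

lat -75.722699°, lon 65.527501°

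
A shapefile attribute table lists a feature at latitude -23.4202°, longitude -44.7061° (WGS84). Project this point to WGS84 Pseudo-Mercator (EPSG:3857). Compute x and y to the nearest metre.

x -4976660 m, y -2682914 m

Web Mercator is spherical with R = a = 6378137 m.
x = R·λ = 6378137 × -0.780268641 = -4976660.287 m.
y = R·ln tan(π/4 + φ/2) = 6378137 × -0.420642335 = -2682914.438 m.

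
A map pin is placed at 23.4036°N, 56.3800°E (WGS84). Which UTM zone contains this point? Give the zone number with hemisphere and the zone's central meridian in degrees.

Zone 40N, central meridian 57°

UTM zone = ⌊(λ + 180)/6⌋ + 1; 56.3800° ∈ [54°, 60°) → zone 40.
Hemisphere: N (φ ≥ 0).
Central meridian λ₀ = 6×40 − 183 = 57°.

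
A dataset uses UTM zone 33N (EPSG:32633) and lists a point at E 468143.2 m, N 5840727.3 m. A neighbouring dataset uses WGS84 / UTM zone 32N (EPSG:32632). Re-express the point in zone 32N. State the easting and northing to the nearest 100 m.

UTM 33N → geographic: φ = 52.71549978°, λ = 14.52840004°.
UTM 32N (λ₀ = 9°) forward: E = 873292.643 m, N = 5854971.209 m.

E 873300 m, N 5855000 m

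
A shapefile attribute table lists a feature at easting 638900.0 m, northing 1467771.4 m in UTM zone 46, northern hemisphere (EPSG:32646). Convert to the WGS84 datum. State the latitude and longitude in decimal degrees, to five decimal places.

Zone 46N: λ₀ = 93°, k₀ = 0.9996, false easting 500000 m.
Meridian distance M = (N − FN)/k₀ = 1468358.7 m.
Inverse transverse Mercator on WGS84 gives φ = 13.27379957°, λ = 94.28220044°.

lat 13.27380°, lon 94.28220°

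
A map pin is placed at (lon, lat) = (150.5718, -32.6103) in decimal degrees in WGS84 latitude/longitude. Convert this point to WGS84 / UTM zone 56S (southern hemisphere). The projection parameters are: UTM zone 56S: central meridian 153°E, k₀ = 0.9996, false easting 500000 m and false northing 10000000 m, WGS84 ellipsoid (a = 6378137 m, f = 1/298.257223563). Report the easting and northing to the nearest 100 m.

Zone 56 central meridian λ₀ = 6×56 − 183 = 153°; Δλ = -2.4282°.
Transverse Mercator on WGS84 with k₀ = 0.9996 gives E = 272146.940 m, N = 6389310.903 m.

E 272100 m, N 6389300 m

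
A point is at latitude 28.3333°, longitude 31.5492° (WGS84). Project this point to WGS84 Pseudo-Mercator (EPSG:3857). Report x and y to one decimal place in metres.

x 3512040.9 m, y 3291060.7 m

Web Mercator is spherical with R = a = 6378137 m.
x = R·λ = 6378137 × 0.550637416 = 3512040.879 m.
y = R·ln tan(π/4 + φ/2) = 6378137 × 0.515990900 = 3291060.654 m.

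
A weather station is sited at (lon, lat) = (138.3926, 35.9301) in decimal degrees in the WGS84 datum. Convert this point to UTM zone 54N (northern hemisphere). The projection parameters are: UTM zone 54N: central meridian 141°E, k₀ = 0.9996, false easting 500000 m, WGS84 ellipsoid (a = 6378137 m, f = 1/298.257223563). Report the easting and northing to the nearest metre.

Zone 54 central meridian λ₀ = 6×54 − 183 = 141°; Δλ = -2.6074°.
Transverse Mercator on WGS84 with k₀ = 0.9996 gives E = 264768.536 m, N = 3979337.622 m.

E 264769 m, N 3979338 m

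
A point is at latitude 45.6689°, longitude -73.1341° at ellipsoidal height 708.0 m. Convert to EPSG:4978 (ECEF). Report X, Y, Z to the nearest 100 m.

X 1295500 m, Y -4273100 m, Z 4540100 m

WGS84: a = 6378137 m, e² = 0.006694380; N(φ) = a/√(1−e²sin²φ) = 6389088.776 m.
X = (N+h)·cosφ·cosλ = 1295504.354 m; Y = (N+h)·cosφ·sinλ = -4273148.589 m; Z = (N(1−e²)+h)·sinφ = 4540113.423 m.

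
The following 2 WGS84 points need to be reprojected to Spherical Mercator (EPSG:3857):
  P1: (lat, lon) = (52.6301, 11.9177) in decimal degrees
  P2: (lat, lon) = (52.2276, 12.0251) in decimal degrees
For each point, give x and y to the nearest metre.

P1: x 1326672 m, y 6914867 m; P2: x 1338628 m, y 6841384 m

Web Mercator: x = R·λ, y = R·ln tan(π/4+φ/2), R = 6378137 m.
P1 (52.6301°, 11.9177°) → (1326672.295, 6914867.394) m.
P2 (52.2276°, 12.0251°) → (1338628.009, 6841383.538) m.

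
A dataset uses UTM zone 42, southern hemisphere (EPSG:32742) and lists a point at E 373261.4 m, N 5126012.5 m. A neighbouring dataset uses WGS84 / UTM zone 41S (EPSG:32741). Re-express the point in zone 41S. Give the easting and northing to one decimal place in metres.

UTM 42S → geographic: φ = -44.00810001°, λ = 67.41900009°.
UTM 41S (λ₀ = 63°) forward: E = 854253.679 m, N = 5117726.678 m.

E 854253.7 m, N 5117726.7 m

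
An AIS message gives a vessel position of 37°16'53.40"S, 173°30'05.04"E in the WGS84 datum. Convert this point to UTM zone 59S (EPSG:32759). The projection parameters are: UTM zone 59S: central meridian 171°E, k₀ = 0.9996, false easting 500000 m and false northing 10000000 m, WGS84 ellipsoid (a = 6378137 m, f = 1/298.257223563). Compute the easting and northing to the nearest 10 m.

Zone 59 central meridian λ₀ = 6×59 − 183 = 171°; Δλ = +2.5014°.
Transverse Mercator on WGS84 with k₀ = 0.9996 gives E = 721760.497 m, N = 5870965.903 m.

E 721760 m, N 5870970 m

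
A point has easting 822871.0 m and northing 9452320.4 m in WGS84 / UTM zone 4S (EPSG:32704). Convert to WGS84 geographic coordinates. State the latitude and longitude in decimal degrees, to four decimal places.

Zone 4S: λ₀ = -159°, k₀ = 0.9996, false easting 500000 m, false northing 10000000 m.
Meridian distance M = (N − FN)/k₀ = -547898.8 m.
Inverse transverse Mercator on WGS84 gives φ = -4.94850035°, λ = -156.08889969°.

lat -4.9485°, lon -156.0889°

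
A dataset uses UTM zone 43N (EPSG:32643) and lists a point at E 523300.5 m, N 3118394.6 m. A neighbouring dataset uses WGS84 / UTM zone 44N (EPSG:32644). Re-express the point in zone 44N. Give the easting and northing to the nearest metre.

E -66122 m, N 3131850 m

UTM 43N → geographic: φ = 28.19110004°, λ = 75.23740004°.
UTM 44N (λ₀ = 81°) forward: E = -66122.440 m, N = 3131850.423 m.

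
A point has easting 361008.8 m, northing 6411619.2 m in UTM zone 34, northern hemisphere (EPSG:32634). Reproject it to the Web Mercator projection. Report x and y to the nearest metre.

Unproject from UTM 34N (λ₀ = 21°) → φ = 57.82489999°, λ = 18.65969967°.
Web Mercator (R = 6378137 m): x = 2077188.265 m, y = 7930624.089 m.

x 2077188 m, y 7930624 m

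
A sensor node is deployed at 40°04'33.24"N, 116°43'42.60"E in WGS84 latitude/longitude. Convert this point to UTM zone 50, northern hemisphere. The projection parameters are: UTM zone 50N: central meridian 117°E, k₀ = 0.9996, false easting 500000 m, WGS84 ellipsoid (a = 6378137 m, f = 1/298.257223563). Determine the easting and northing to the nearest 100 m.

Zone 50 central meridian λ₀ = 6×50 − 183 = 117°; Δλ = -0.2715°.
Transverse Mercator on WGS84 with k₀ = 0.9996 gives E = 476850.506 m, N = 4436216.743 m.

E 476900 m, N 4436200 m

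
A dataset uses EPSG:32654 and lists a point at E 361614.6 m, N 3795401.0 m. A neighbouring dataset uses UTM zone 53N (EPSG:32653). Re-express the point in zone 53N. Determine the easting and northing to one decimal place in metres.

E 913969.7 m, N 3803540.5 m

UTM 54N → geographic: φ = 34.29059962°, λ = 139.49640028°.
UTM 53N (λ₀ = 135°) forward: E = 913969.740 m, N = 3803540.540 m.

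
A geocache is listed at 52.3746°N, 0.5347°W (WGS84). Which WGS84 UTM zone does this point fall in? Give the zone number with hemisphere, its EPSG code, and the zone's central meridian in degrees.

UTM zone = ⌊(λ + 180)/6⌋ + 1; -0.5347° ∈ [-6°, 0°) → zone 30.
Hemisphere: N (φ ≥ 0).
Central meridian λ₀ = 6×30 − 183 = -3°.
EPSG code: 32630.

Zone 30N (EPSG:32630), central meridian -3°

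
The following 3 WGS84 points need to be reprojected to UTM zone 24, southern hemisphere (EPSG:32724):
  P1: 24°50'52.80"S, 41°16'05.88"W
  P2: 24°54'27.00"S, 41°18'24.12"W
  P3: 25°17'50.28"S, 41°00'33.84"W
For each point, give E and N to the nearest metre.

P1: E 270787 m, N 7249976 m; P2: E 267017 m, N 7243319 m; P3: E 297696 m, N 7200616 m

UTM zone 24S: λ₀ = -39°, k₀ = 0.9996.
P1 (-24.8480°, -41.2683°) → (270786.710, 7249975.570) m.
P2 (-24.9075°, -41.3067°) → (267016.711, 7243318.696) m.
P3 (-25.2973°, -41.0094°) → (297696.158, 7200615.687) m.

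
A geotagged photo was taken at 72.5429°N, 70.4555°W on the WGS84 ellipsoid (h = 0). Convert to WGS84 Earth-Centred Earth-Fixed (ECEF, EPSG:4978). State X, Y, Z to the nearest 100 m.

WGS84: a = 6378137 m, e² = 0.006694380; N(φ) = a/√(1−e²sin²φ) = 6397653.765 m.
X = (N+h)·cosφ·cosλ = 642061.252 m; Y = (N+h)·cosφ·sinλ = -1808659.523 m; Z = (N(1−e²)+h)·sinφ = 6062133.845 m.

X 642100 m, Y -1808700 m, Z 6062100 m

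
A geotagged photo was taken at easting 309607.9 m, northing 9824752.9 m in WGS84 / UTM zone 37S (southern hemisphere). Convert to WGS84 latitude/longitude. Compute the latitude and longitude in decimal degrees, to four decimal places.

lat -1.5848°, lon 37.2886°

Zone 37S: λ₀ = 39°, k₀ = 0.9996, false easting 500000 m, false northing 10000000 m.
Meridian distance M = (N − FN)/k₀ = -175317.2 m.
Inverse transverse Mercator on WGS84 gives φ = -1.58479979°, λ = 37.28859978°.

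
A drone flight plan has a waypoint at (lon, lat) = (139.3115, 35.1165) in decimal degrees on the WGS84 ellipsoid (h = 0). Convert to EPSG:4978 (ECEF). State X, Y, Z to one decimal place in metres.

X -3960421.3 m, Y 3405116.9 m, Z 3648446.7 m

WGS84: a = 6378137 m, e² = 0.006694380; N(φ) = a/√(1−e²sin²φ) = 6385213.131 m.
X = (N+h)·cosφ·cosλ = -3960421.274 m; Y = (N+h)·cosφ·sinλ = 3405116.936 m; Z = (N(1−e²)+h)·sinφ = 3648446.661 m.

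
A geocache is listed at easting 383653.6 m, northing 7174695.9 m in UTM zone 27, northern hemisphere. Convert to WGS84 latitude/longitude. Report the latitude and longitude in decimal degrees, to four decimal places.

lat 64.6770°, lon -23.4383°

Zone 27N: λ₀ = -21°, k₀ = 0.9996, false easting 500000 m.
Meridian distance M = (N − FN)/k₀ = 7177566.9 m.
Inverse transverse Mercator on WGS84 gives φ = 64.67700017°, λ = -23.43830098°.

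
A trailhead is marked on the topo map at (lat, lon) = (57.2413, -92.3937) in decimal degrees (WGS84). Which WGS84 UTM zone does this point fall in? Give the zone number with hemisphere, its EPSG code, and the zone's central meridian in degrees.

UTM zone = ⌊(λ + 180)/6⌋ + 1; -92.3937° ∈ [-96°, -90°) → zone 15.
Hemisphere: N (φ ≥ 0).
Central meridian λ₀ = 6×15 − 183 = -93°.
EPSG code: 32615.

Zone 15N (EPSG:32615), central meridian -93°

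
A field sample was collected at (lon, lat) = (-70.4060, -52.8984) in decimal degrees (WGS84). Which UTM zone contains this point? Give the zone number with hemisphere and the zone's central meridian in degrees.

UTM zone = ⌊(λ + 180)/6⌋ + 1; -70.4060° ∈ [-72°, -66°) → zone 19.
Hemisphere: S (φ < 0).
Central meridian λ₀ = 6×19 − 183 = -69°.

Zone 19S, central meridian -69°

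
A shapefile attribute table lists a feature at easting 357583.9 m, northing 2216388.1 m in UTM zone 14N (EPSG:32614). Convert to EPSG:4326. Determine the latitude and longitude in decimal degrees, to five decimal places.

Zone 14N: λ₀ = -99°, k₀ = 0.9996, false easting 500000 m.
Meridian distance M = (N − FN)/k₀ = 2217275.0 m.
Inverse transverse Mercator on WGS84 gives φ = 20.03910000°, λ = -100.36170035°.

lat 20.03910°, lon -100.36170°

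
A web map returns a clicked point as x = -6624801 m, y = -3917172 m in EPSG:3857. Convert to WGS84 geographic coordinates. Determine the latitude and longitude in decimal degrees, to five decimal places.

lat -33.16460°, lon -59.51160°

R = 6378137 m. λ = x/R = -59.51159993°.
φ = 2·arctan(exp(y/R)) − 90° = 2·arctan(0.54110) − 90° = -33.16459777°.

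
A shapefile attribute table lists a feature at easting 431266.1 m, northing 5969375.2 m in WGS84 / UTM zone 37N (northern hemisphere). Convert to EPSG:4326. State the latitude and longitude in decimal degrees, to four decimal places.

lat 53.8683°, lon 37.9547°

Zone 37N: λ₀ = 39°, k₀ = 0.9996, false easting 500000 m.
Meridian distance M = (N − FN)/k₀ = 5971763.9 m.
Inverse transverse Mercator on WGS84 gives φ = 53.86829966°, λ = 37.95469954°.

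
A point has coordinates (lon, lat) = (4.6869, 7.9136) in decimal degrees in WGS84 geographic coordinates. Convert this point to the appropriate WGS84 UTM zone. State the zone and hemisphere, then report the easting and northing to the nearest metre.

Longitude 4.6869° lies in the 6° band [0°, 6°), giving zone 31; latitude is north of the equator, so 31N.
Zone 31 central meridian λ₀ = 6×31 − 183 = 3°; Δλ = +1.6869°.
Transverse Mercator on WGS84 with k₀ = 0.9996 gives E = 685959.961 m, N = 875123.199 m.

Zone 31N: E 685960 m, N 875123 m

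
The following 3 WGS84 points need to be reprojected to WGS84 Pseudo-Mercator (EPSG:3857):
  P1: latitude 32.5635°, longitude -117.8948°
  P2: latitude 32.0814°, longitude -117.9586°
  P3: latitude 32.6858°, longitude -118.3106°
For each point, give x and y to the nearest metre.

Web Mercator: x = R·λ, y = R·ln tan(π/4+φ/2), R = 6378137 m.
P1 (32.5635°, -117.8948°) → (-13123989.103, 3837508.183) m.
P2 (32.0814°, -117.9586°) → (-13131091.287, 3774000.391) m.
P3 (32.6858°, -118.3106°) → (-13170275.747, 3853673.045) m.

P1: x -13123989 m, y 3837508 m; P2: x -13131091 m, y 3774000 m; P3: x -13170276 m, y 3853673 m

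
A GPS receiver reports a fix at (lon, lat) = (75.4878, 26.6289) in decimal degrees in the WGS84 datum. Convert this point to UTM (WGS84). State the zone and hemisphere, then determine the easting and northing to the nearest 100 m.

Longitude 75.4878° lies in the 6° band [72°, 78°), giving zone 43; latitude is north of the equator, so 43N.
Zone 43 central meridian λ₀ = 6×43 − 183 = 75°; Δλ = +0.4878°.
Transverse Mercator on WGS84 with k₀ = 0.9996 gives E = 548555.375 m, N = 2945426.227 m.

Zone 43N: E 548600 m, N 2945400 m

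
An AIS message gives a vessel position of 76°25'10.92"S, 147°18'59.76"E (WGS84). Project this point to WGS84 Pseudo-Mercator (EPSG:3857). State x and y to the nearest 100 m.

x 16399200 m, y -13573000 m

Web Mercator is spherical with R = a = 6378137 m.
x = R·λ = 6378137 × 2.571159713 = 16399208.897 m.
y = R·ln tan(π/4 + φ/2) = 6378137 × -2.128056952 = -13573038.784 m.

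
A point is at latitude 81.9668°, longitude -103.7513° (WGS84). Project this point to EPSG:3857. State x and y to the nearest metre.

Web Mercator is spherical with R = a = 6378137 m.
x = R·λ = 6378137 × -1.810801788 = -11549541.885 m.
y = R·ln tan(π/4 + φ/2) = 6378137 × 2.656151172 = 16941296.066 m.

x -11549542 m, y 16941296 m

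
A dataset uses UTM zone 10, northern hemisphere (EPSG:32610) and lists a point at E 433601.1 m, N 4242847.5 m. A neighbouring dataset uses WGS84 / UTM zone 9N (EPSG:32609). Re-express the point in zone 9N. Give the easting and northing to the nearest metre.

UTM 10N → geographic: φ = 38.33129994°, λ = -123.75970000°.
UTM 9N (λ₀ = -129°) forward: E = 958155.139 m, N = 4255589.188 m.

E 958155 m, N 4255589 m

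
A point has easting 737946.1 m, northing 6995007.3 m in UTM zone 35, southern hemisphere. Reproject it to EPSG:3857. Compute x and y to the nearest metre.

Unproject from UTM 35S (λ₀ = 27°) → φ = -27.14700006°, λ = 29.40100035°.
Web Mercator (R = 6378137 m): x = 3272904.387 m, y = -3141849.498 m.

x 3272904 m, y -3141849 m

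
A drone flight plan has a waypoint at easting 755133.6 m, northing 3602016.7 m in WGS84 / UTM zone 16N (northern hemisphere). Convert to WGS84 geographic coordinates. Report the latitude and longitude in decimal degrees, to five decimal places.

lat 32.52620°, lon -84.28370°

Zone 16N: λ₀ = -87°, k₀ = 0.9996, false easting 500000 m.
Meridian distance M = (N − FN)/k₀ = 3603458.1 m.
Inverse transverse Mercator on WGS84 gives φ = 32.52620009°, λ = -84.28369976°.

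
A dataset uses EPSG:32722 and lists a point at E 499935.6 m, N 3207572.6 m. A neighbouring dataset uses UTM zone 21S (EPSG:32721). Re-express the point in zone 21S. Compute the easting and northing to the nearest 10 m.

UTM 22S → geographic: φ = -61.26610032°, λ = -51.00120076°.
UTM 21S (λ₀ = -57°) forward: E = 821415.747 m, N = 3192798.828 m.

E 821420 m, N 3192800 m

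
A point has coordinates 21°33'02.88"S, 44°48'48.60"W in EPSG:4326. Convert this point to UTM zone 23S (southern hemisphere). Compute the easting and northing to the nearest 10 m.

Zone 23 central meridian λ₀ = 6×23 − 183 = -45°; Δλ = +0.1865°.
Transverse Mercator on WGS84 with k₀ = 0.9996 gives E = 519310.749 m, N = 7616880.287 m.

E 519310 m, N 7616880 m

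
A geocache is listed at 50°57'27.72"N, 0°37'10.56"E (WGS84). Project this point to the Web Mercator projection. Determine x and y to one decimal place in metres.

Web Mercator is spherical with R = a = 6378137 m.
x = R·λ = 6378137 × 0.010814060 = 68973.556 m.
y = R·ln tan(π/4 + φ/2) = 6378137 × 1.036950876 = 6613814.751 m.

x 68973.6 m, y 6613814.8 m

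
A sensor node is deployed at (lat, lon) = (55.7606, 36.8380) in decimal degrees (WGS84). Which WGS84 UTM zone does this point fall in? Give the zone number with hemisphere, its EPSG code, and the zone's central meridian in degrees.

Zone 37N (EPSG:32637), central meridian 39°

UTM zone = ⌊(λ + 180)/6⌋ + 1; 36.8380° ∈ [36°, 42°) → zone 37.
Hemisphere: N (φ ≥ 0).
Central meridian λ₀ = 6×37 − 183 = 39°.
EPSG code: 32637.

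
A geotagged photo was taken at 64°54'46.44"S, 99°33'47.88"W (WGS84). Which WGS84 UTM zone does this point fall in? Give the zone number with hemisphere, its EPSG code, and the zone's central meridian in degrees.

Zone 14S (EPSG:32714), central meridian -99°

UTM zone = ⌊(λ + 180)/6⌋ + 1; -99.5633° ∈ [-102°, -96°) → zone 14.
Hemisphere: S (φ < 0).
Central meridian λ₀ = 6×14 − 183 = -99°.
EPSG code: 32714.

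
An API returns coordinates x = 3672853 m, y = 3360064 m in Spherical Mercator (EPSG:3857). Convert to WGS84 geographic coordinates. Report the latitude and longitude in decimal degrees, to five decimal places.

R = 6378137 m. λ = x/R = 32.99379986°.
φ = 2·arctan(exp(y/R)) − 90° = 2·arctan(1.69352) − 90° = 28.87750197°.

lat 28.87750°, lon 32.99380°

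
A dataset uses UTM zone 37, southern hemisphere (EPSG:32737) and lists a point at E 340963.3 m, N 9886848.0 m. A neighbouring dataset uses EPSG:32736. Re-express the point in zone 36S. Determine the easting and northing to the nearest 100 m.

UTM 37S → geographic: φ = -1.02339995°, λ = 37.57070000°.
UTM 36S (λ₀ = 33°) forward: E = 1009067.411 m, N = 9886520.184 m.

E 1009100 m, N 9886500 m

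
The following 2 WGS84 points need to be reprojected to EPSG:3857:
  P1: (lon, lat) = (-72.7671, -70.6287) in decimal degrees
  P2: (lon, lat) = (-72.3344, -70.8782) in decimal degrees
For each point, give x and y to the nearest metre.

Web Mercator: x = R·λ, y = R·ln tan(π/4+φ/2), R = 6378137 m.
P1 (-70.6287°, -72.7671°) → (-8100396.519, -11276494.903) m.
P2 (-70.8782°, -72.3344°) → (-8052228.575, -11360753.844) m.

P1: x -8100397 m, y -11276495 m; P2: x -8052229 m, y -11360754 m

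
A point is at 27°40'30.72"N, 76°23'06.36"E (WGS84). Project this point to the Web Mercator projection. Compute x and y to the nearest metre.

Web Mercator is spherical with R = a = 6378137 m.
x = R·λ = 6378137 × 1.333171494 = 8503150.436 m.
y = R·ln tan(π/4 + φ/2) = 6378137 × 0.502981562 = 3208085.313 m.

x 8503150 m, y 3208085 m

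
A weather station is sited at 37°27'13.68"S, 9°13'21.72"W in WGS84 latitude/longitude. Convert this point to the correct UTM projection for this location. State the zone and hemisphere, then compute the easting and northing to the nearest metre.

Longitude -9.2227° lies in the 6° band [-12°, -6°), giving zone 29; latitude is south of the equator, so 29S.
Zone 29 central meridian λ₀ = 6×29 − 183 = -9°; Δλ = -0.2227°.
Transverse Mercator on WGS84 with k₀ = 0.9996 gives E = 480303.396 m, N = 5854760.910 m.

Zone 29S: E 480303 m, N 5854761 m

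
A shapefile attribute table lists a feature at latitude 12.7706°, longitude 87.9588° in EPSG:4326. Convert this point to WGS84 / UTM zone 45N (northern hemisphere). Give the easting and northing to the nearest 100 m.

Zone 45 central meridian λ₀ = 6×45 − 183 = 87°; Δλ = +0.9588°.
Transverse Mercator on WGS84 with k₀ = 0.9996 gives E = 604072.658 m, N = 1411959.962 m.

E 604100 m, N 1412000 m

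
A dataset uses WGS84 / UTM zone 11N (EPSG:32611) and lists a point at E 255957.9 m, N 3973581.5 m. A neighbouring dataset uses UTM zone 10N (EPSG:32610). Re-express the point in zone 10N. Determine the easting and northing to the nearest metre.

UTM 11N → geographic: φ = 35.87610009°, λ = -119.70319996°.
UTM 10N (λ₀ = -123°) forward: E = 797648.682 m, N = 3975227.939 m.

E 797649 m, N 3975228 m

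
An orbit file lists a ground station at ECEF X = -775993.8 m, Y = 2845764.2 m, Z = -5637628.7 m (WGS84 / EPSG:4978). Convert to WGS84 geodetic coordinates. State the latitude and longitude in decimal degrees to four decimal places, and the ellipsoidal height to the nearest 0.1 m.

lat -62.5387°, lon 105.2528°, h 1326.4 m

λ = atan2(Y, X) = 105.25280039°; p = √(X²+Y²) = 2949667.8 m.
Bowring's method on WGS84 (a = 6378137 m, b = 6356752.314 m) gives φ = -62.53869944°, h = 1326.403 m.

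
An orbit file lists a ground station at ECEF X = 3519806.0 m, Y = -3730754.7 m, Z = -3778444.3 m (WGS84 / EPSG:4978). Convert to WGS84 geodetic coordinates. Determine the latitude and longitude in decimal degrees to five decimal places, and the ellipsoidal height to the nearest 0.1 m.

lat -36.56190°, lon -46.66650°, h -16.3 m

λ = atan2(Y, X) = -46.66650031°; p = √(X²+Y²) = 5129090.1 m.
Bowring's method on WGS84 (a = 6378137 m, b = 6356752.314 m) gives φ = -36.56189988°, h = -16.284 m.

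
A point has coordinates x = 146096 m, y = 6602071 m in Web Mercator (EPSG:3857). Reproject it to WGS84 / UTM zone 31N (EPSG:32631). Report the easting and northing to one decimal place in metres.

E 381308.7 m, N 5639082.7 m

Web Mercator inverse (R = 6378137 m) → φ = 50.89120124°, λ = 1.31240270°.
UTM 31N forward: E = 381308.735 m, N = 5639082.685 m.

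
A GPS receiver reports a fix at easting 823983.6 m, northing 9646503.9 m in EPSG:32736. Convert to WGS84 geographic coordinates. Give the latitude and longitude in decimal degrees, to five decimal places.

Zone 36S: λ₀ = 33°, k₀ = 0.9996, false easting 500000 m, false northing 10000000 m.
Meridian distance M = (N − FN)/k₀ = -353637.6 m.
Inverse transverse Mercator on WGS84 gives φ = -3.19399999°, λ = 35.91479966°.

lat -3.19400°, lon 35.91480°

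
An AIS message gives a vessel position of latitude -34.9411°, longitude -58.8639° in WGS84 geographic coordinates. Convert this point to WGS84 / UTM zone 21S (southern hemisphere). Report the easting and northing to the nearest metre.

E 329784 m, N 6131903 m

Zone 21 central meridian λ₀ = 6×21 − 183 = -57°; Δλ = -1.8639°.
Transverse Mercator on WGS84 with k₀ = 0.9996 gives E = 329783.840 m, N = 6131902.649 m.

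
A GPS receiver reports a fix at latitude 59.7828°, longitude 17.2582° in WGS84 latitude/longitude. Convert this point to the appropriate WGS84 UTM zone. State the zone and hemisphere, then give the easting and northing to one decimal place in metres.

Longitude 17.2582° lies in the 6° band [12°, 18°), giving zone 33; latitude is north of the equator, so 33N.
Zone 33 central meridian λ₀ = 6×33 − 183 = 15°; Δλ = +2.2582°.
Transverse Mercator on WGS84 with k₀ = 0.9996 gives E = 626765.691 m, N = 6629381.620 m.

Zone 33N: E 626765.7 m, N 6629381.6 m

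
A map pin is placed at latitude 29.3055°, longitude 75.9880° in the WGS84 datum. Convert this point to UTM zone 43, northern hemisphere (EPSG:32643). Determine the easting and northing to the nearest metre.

E 595949 m, N 3242238 m

Zone 43 central meridian λ₀ = 6×43 − 183 = 75°; Δλ = +0.9880°.
Transverse Mercator on WGS84 with k₀ = 0.9996 gives E = 595949.304 m, N = 3242238.115 m.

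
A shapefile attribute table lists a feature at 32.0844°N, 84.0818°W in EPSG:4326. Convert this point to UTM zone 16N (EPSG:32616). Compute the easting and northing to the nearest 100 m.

Zone 16 central meridian λ₀ = 6×16 − 183 = -87°; Δλ = +2.9182°.
Transverse Mercator on WGS84 with k₀ = 0.9996 gives E = 775439.070 m, N = 3553518.644 m.

E 775400 m, N 3553500 m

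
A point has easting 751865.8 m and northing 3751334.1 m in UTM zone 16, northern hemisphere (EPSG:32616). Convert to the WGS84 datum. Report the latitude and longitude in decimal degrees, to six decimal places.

lat 33.872300°, lon -84.277099°

Zone 16N: λ₀ = -87°, k₀ = 0.9996, false easting 500000 m.
Meridian distance M = (N − FN)/k₀ = 3752835.2 m.
Inverse transverse Mercator on WGS84 gives φ = 33.87230008°, λ = -84.27709949°.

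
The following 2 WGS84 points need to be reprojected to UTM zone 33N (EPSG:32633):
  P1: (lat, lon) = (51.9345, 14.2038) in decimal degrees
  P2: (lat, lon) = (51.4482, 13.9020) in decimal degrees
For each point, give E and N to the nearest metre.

P1: E 445261 m, N 5754053 m; P2: E 423699 m, N 5700240 m

UTM zone 33N: λ₀ = 15°, k₀ = 0.9996.
P1 (51.9345°, 14.2038°) → (445261.118, 5754052.605) m.
P2 (51.4482°, 13.9020°) → (423699.481, 5700240.127) m.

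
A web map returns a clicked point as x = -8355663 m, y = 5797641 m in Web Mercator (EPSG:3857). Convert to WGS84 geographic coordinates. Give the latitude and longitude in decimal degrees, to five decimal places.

lat 46.10780°, lon -75.06020°

R = 6378137 m. λ = x/R = -75.06019782°.
φ = 2·arctan(exp(y/R)) − 90° = 2·arctan(2.48181) − 90° = 46.10779934°.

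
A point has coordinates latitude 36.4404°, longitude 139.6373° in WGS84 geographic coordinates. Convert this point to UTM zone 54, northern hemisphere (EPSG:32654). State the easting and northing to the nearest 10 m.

Zone 54 central meridian λ₀ = 6×54 − 183 = 141°; Δλ = -1.3627°.
Transverse Mercator on WGS84 with k₀ = 0.9996 gives E = 377866.160 m, N = 4033659.845 m.

E 377870 m, N 4033660 m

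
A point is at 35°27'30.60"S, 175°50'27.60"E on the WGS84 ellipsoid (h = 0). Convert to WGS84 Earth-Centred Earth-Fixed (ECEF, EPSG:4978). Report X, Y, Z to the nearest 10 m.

WGS84: a = 6378137 m, e² = 0.006694380; N(φ) = a/√(1−e²sin²φ) = 6385333.713 m.
X = (N+h)·cosφ·cosλ = -5187387.259 m; Y = (N+h)·cosφ·sinλ = 377206.069 m; Z = (N(1−e²)+h)·sinφ = -3679418.498 m.

X -5187390 m, Y 377210 m, Z -3679420 m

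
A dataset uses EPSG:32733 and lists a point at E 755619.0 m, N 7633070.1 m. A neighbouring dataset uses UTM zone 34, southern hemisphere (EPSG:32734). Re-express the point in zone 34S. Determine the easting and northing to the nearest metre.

E 133435 m, N 7630950 m

UTM 33S → geographic: φ = -21.38649964°, λ = 17.46540013°.
UTM 34S (λ₀ = 21°) forward: E = 133435.373 m, N = 7630949.693 m.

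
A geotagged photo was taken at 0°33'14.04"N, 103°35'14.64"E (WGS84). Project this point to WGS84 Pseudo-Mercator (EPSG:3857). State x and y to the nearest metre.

x 11531297 m, y 61661 m

Web Mercator is spherical with R = a = 6378137 m.
x = R·λ = 6378137 × 1.807941194 = 11531296.621 m.
y = R·ln tan(π/4 + φ/2) = 6378137 × 0.009667529 = 61660.826 m.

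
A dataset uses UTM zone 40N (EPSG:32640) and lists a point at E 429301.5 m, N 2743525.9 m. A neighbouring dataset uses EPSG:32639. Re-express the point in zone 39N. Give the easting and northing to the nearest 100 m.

UTM 40N → geographic: φ = 24.80489960°, λ = 56.30050042°.
UTM 39N (λ₀ = 51°) forward: E = 1036212.399 m, N = 2753770.298 m.

E 1036200 m, N 2753800 m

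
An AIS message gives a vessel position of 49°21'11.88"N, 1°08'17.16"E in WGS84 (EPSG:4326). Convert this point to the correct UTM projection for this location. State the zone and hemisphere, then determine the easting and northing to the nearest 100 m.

Longitude 1.1381° lies in the 6° band [0°, 6°), giving zone 31; latitude is north of the equator, so 31N.
Zone 31 central meridian λ₀ = 6×31 − 183 = 3°; Δλ = -1.8619°.
Transverse Mercator on WGS84 with k₀ = 0.9996 gives E = 364785.338 m, N = 5468398.889 m.

Zone 31N: E 364800 m, N 5468400 m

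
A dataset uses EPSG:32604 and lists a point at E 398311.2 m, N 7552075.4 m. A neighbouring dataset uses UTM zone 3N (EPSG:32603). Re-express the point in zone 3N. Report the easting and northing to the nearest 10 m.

UTM 4N → geographic: φ = 68.06460014°, λ = -161.43980081°.
UTM 3N (λ₀ = -165°) forward: E = 648349.512 m, N = 7554343.773 m.

E 648350 m, N 7554340 m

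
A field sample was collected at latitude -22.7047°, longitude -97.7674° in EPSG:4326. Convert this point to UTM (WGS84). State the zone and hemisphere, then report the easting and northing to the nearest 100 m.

Longitude -97.7674° lies in the 6° band [-102°, -96°), giving zone 14; latitude is south of the equator, so 14S.
Zone 14 central meridian λ₀ = 6×14 − 183 = -99°; Δλ = +1.2326°.
Transverse Mercator on WGS84 with k₀ = 0.9996 gives E = 626598.740 m, N = 7488643.586 m.

Zone 14S: E 626600 m, N 7488600 m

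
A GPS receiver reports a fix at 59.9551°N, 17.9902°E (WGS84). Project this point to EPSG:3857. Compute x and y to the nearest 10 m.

Web Mercator is spherical with R = a = 6378137 m.
x = R·λ = 6378137 × 0.313988223 = 2002659.903 m.
y = R·ln tan(π/4 + φ/2) = 6378137 × 1.315391654 = 8389748.177 m.

x 2002660 m, y 8389750 m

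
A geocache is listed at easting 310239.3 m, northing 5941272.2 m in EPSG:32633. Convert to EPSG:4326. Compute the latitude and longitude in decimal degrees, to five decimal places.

lat 53.58590°, lon 12.13310°

Zone 33N: λ₀ = 15°, k₀ = 0.9996, false easting 500000 m.
Meridian distance M = (N − FN)/k₀ = 5943649.7 m.
Inverse transverse Mercator on WGS84 gives φ = 53.58589991°, λ = 12.13310042°.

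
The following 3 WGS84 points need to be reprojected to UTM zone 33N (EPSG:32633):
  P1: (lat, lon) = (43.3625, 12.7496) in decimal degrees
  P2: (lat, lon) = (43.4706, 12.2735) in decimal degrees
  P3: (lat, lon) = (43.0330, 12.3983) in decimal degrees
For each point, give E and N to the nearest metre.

UTM zone 33N: λ₀ = 15°, k₀ = 0.9996.
P1 (43.3625°, 12.7496°) → (317652.837, 4803530.506) m.
P2 (43.4706°, 12.2735°) → (279466.448, 4816687.671) m.
P3 (43.0330°, 12.3983°) → (288048.128, 4767764.501) m.

P1: E 317653 m, N 4803531 m; P2: E 279466 m, N 4816688 m; P3: E 288048 m, N 4767765 m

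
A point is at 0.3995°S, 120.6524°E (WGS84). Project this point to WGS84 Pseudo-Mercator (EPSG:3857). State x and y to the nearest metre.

Web Mercator is spherical with R = a = 6378137 m.
x = R·λ = 6378137 × 2.105781630 = 13430963.731 m.
y = R·ln tan(π/4 + φ/2) = 6378137 × -0.006972647 = -44472.497 m.

x 13430964 m, y -44472 m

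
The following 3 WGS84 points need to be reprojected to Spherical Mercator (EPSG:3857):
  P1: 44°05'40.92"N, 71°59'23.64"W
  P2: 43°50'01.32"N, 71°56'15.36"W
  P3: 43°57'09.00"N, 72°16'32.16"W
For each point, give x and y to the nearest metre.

P1: x -8013879 m, y 5480109 m; P2: x -8008057 m, y 5439743 m; P3: x -8045683 m, y 5458094 m

Web Mercator: x = R·λ, y = R·ln tan(π/4+φ/2), R = 6378137 m.
P1 (44.0947°, -71.9899°) → (-8013879.010, 5480108.941) m.
P2 (43.8337°, -71.9376°) → (-8008057.001, 5439742.839) m.
P3 (43.9525°, -72.2756°) → (-8045682.989, 5458094.389) m.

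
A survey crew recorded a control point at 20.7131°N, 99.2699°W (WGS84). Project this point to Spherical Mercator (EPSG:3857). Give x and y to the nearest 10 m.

x -11050670 m, y 2357700 m

Web Mercator is spherical with R = a = 6378137 m.
x = R·λ = 6378137 × -1.732586603 = -11050674.719 m.
y = R·ln tan(π/4 + φ/2) = 6378137 × 0.369653634 = 2357701.522 m.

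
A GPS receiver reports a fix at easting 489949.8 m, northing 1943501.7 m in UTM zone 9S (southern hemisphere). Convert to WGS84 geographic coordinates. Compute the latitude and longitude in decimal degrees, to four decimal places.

Zone 9S: λ₀ = -129°, k₀ = 0.9996, false easting 500000 m, false northing 10000000 m.
Meridian distance M = (N − FN)/k₀ = -8059722.2 m.
Inverse transverse Mercator on WGS84 gives φ = -72.60550041°, λ = -129.30119913°.

lat -72.6055°, lon -129.3012°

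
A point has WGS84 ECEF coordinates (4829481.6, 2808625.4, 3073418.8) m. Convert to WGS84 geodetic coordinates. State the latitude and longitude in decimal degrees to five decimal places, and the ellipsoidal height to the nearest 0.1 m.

lat 28.97890°, lon 30.18050°, h 3226.5 m

λ = atan2(Y, X) = 30.18049989°; p = √(X²+Y²) = 5586794.2 m.
Bowring's method on WGS84 (a = 6378137 m, b = 6356752.314 m) gives φ = 28.97890007°, h = 3226.532 m.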